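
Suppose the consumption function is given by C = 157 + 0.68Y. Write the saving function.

S = -157 + 0.32Y

S = Y − C = Y − (157 + 0.68Y) = -157 + (1 − 0.68)Y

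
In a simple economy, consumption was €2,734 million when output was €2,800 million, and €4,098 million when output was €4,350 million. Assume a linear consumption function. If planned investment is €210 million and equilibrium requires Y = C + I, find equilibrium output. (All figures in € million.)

MPC = (4098 − 2734)/(4350 − 2800) = 1364/1550 = 0.88
a = 2734 − 0.88(2800) = 270
Equilibrium: Y = 270 + 0.88Y + 210
0.12Y = 480, so Y = 480/0.12 = 4000

Y = 4000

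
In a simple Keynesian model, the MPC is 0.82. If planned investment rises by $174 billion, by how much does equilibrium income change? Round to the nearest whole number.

ΔY ≈ 967

The multiplier is 1/(1 − MPC) = 1/0.18.
ΔY = 174/0.18 = 966.67 ≈ 967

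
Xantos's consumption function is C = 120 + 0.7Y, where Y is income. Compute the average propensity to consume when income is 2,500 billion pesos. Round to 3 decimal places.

C = 120 + 0.7(2500) = 1870
APC = C/Y = 1870/2500 = 0.748

APC = 0.748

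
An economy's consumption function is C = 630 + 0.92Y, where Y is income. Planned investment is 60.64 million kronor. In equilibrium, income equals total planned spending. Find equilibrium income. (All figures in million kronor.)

Y = C + I = 630 + 0.92Y + 60.64
Y − 0.92Y = 690.64
0.08Y = 690.64, so Y = 690.64/0.08 = 8633

Y = 8633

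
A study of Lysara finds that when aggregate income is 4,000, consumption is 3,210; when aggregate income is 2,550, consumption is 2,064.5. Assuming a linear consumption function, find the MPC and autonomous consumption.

MPC = ΔC/ΔY = (3210 − 2064.5)/(4000 − 2550) = 1145.5/1450 = 0.79
a = C − MPC·Y = 2064.5 − 0.79(2550) = 2064.5 − 2014.5 = 50

MPC = 0.79; a = 50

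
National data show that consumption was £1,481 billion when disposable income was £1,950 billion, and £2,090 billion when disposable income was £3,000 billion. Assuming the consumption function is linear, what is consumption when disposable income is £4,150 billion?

C = 2757

MPC = (2090 − 1481)/(3000 − 1950) = 609/1050 = 0.58
a = 1481 − 0.58(1950) = 1481 − 1131 = 350
C = 350 + 0.58(4150) = 350 + 2407 = 2757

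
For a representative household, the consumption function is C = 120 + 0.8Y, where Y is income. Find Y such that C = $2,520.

120 + 0.8Y = 2520
0.8Y = 2400, so Y = 2400/0.8 = 3000

Y = 3000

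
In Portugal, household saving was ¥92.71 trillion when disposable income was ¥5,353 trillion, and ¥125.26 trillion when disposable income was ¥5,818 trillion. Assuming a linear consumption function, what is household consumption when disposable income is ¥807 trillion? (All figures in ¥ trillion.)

MPS = ΔS/ΔY = (125.26 − 92.71)/(5818 − 5353) = 32.55/465 = 0.07
MPC = 1 − MPS = 0.93
Autonomous saving = 92.71 − 0.07(5353) = -282, so a = 282
C = 282 + 0.93(807) = 282 + 750.51 = 1032.51

C = 1032.51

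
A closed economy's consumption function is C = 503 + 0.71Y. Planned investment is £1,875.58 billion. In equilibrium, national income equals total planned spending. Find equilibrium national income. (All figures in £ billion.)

Y = C + I = 503 + 0.71Y + 1875.58
Y − 0.71Y = 2378.58
0.29Y = 2378.58, so Y = 2378.58/0.29 = 8202

Y = 8202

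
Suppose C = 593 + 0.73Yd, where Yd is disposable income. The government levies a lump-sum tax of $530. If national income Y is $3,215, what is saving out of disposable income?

S = 131.95

Yd = Y − T = 3215 − 530 = 2685
C = 593 + 0.73(2685) = 593 + 1960.05 = 2553.05
S = Yd − C = 2685 − 2553.05 = 131.95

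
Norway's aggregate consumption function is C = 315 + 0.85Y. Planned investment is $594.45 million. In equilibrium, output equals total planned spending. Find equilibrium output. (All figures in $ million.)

Y = 6063

Y = C + I = 315 + 0.85Y + 594.45
Y − 0.85Y = 909.45
0.15Y = 909.45, so Y = 909.45/0.15 = 6063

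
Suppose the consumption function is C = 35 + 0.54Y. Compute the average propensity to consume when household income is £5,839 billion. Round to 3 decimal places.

C = 35 + 0.54(5839) = 3188.06
APC = C/Y = 3188.06/5839 = 0.546

APC = 0.546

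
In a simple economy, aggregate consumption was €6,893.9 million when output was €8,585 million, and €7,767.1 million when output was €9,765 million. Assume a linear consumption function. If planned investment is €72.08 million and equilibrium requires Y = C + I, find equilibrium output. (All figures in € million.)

Y = 2358

MPC = (7767.1 − 6893.9)/(9765 − 8585) = 873.2/1180 = 0.74
a = 6893.9 − 0.74(8585) = 541
Equilibrium: Y = 541 + 0.74Y + 72.08
0.26Y = 613.08, so Y = 613.08/0.26 = 2358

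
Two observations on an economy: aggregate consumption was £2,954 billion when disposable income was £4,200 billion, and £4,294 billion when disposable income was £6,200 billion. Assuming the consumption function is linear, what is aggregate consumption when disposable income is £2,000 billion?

C = 1480

MPC = (4294 − 2954)/(6200 − 4200) = 1340/2000 = 0.67
a = 2954 − 0.67(4200) = 2954 − 2814 = 140
C = 140 + 0.67(2000) = 140 + 1340 = 1480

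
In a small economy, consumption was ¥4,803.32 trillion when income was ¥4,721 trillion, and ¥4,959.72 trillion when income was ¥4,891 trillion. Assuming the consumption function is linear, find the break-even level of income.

Y = 5750

MPC = (4959.72 − 4803.32)/(4891 − 4721) = 156.4/170 = 0.92
a = 4803.32 − 0.92(4721) = 4803.32 − 4343.32 = 460
Break-even: Y = a/(1−MPC) = 460/0.08 = 5750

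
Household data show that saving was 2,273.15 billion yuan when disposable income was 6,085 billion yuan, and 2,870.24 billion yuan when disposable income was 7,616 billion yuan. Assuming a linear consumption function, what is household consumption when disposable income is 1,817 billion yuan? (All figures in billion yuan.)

MPS = ΔS/ΔY = (2870.24 − 2273.15)/(7616 − 6085) = 597.09/1531 = 0.39
MPC = 1 − MPS = 0.61
Autonomous saving = 2273.15 − 0.39(6085) = -100, so a = 100
C = 100 + 0.61(1817) = 100 + 1108.37 = 1208.37

C = 1208.37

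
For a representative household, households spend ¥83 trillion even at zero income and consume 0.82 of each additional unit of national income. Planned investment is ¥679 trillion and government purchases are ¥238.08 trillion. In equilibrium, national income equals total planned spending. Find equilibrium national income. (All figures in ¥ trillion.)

Y = 5556

Y = C + I + G = 83 + 0.82Y + 679 + 238.08
Y − 0.82Y = 1000.08
0.18Y = 1000.08, so Y = 1000.08/0.18 = 5556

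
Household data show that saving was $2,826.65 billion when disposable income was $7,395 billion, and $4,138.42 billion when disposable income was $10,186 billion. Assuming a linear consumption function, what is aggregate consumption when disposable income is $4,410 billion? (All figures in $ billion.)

C = 2986.3

MPS = ΔS/ΔY = (4138.42 − 2826.65)/(10186 − 7395) = 1311.77/2791 = 0.47
MPC = 1 − MPS = 0.53
Autonomous saving = 2826.65 − 0.47(7395) = -649, so a = 649
C = 649 + 0.53(4410) = 649 + 2337.3 = 2986.3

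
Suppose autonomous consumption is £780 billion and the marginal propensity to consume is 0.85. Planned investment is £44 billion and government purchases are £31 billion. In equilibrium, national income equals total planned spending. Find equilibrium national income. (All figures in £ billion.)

Y = 5700

Y = C + I + G = 780 + 0.85Y + 44 + 31
Y − 0.85Y = 855
0.15Y = 855, so Y = 855/0.15 = 5700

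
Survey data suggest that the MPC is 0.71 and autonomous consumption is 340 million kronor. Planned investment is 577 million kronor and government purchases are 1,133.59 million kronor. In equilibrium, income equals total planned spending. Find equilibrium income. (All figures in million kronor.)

Y = C + I + G = 340 + 0.71Y + 577 + 1133.59
Y − 0.71Y = 2050.59
0.29Y = 2050.59, so Y = 2050.59/0.29 = 7071

Y = 7071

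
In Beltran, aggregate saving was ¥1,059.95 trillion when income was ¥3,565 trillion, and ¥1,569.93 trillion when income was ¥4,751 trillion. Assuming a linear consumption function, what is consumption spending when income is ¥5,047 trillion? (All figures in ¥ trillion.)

MPS = ΔS/ΔY = (1569.93 − 1059.95)/(4751 − 3565) = 509.98/1186 = 0.43
MPC = 1 − MPS = 0.57
Autonomous saving = 1059.95 − 0.43(3565) = -473, so a = 473
C = 473 + 0.57(5047) = 473 + 2876.79 = 3349.79

C = 3349.79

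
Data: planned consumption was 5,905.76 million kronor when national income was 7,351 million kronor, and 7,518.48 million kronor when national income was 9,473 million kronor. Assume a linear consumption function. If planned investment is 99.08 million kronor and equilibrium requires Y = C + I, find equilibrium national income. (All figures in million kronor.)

MPC = (7518.48 − 5905.76)/(9473 − 7351) = 1612.72/2122 = 0.76
a = 5905.76 − 0.76(7351) = 319
Equilibrium: Y = 319 + 0.76Y + 99.08
0.24Y = 418.08, so Y = 418.08/0.24 = 1742

Y = 1742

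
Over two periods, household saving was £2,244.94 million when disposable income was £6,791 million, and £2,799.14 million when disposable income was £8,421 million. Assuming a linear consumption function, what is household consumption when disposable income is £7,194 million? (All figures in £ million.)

MPS = ΔS/ΔY = (2799.14 − 2244.94)/(8421 − 6791) = 554.2/1630 = 0.34
MPC = 1 − MPS = 0.66
Autonomous saving = 2244.94 − 0.34(6791) = -64, so a = 64
C = 64 + 0.66(7194) = 64 + 4748.04 = 4812.04

C = 4812.04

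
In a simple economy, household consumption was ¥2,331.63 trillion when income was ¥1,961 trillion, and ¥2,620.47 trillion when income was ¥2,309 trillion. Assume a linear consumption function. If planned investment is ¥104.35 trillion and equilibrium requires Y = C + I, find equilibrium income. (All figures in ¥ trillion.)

Y = 4755

MPC = (2620.47 − 2331.63)/(2309 − 1961) = 288.84/348 = 0.83
a = 2331.63 − 0.83(1961) = 704
Equilibrium: Y = 704 + 0.83Y + 104.35
0.17Y = 808.35, so Y = 808.35/0.17 = 4755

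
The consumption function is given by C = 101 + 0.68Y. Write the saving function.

S = -101 + 0.32Y

S = Y − C = Y − (101 + 0.68Y) = -101 + (1 − 0.68)Y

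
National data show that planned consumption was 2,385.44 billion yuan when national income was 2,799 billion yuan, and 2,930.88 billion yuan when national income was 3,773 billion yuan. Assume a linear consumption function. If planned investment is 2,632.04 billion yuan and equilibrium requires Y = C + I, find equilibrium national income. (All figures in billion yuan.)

MPC = (2930.88 − 2385.44)/(3773 − 2799) = 545.44/974 = 0.56
a = 2385.44 − 0.56(2799) = 818
Equilibrium: Y = 818 + 0.56Y + 2632.04
0.44Y = 3450.04, so Y = 3450.04/0.44 = 7841

Y = 7841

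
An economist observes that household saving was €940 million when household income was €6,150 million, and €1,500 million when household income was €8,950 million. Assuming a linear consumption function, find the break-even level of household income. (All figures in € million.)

Y = 1450

MPS = ΔS/ΔY = (1500 − 940)/(8950 − 6150) = 560/2800 = 0.2
MPC = 1 − MPS = 0.8
From S(6150) = 940: −a + 0.2(6150) = 940, so a = 1230 − 940 = 290
Break-even (S = 0): Y = a/MPS = 290/0.2 = 1450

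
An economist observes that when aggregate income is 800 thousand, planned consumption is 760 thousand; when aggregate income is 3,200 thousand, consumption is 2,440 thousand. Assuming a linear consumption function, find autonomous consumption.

MPC = ΔC/ΔY = (2440 − 760)/(3200 − 800) = 1680/2400 = 0.7
a = C − MPC·Y = 760 − 0.7(800) = 760 − 560 = 200

a = 200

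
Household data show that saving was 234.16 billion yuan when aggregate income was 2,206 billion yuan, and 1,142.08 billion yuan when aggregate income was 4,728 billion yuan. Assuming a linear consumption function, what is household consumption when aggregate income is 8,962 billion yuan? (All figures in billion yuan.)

C = 6295.68

MPS = ΔS/ΔY = (1142.08 − 234.16)/(4728 − 2206) = 907.92/2522 = 0.36
MPC = 1 − MPS = 0.64
Autonomous saving = 234.16 − 0.36(2206) = -560, so a = 560
C = 560 + 0.64(8962) = 560 + 5735.68 = 6295.68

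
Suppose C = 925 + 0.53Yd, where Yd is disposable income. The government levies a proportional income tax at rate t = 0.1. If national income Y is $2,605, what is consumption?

C = 2167.585

Yd = (1 − 0.1)(2605) = 0.9(2605) = 2344.5
C = 925 + 0.53(2344.5) = 925 + 1242.585 = 2167.585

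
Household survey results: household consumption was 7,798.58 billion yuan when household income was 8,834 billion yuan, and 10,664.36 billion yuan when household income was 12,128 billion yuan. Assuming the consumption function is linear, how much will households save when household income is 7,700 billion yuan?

S = 888

MPC = (10664.36 − 7798.58)/(12128 − 8834) = 2865.78/3294 = 0.87
a = 7798.58 − 0.87(8834) = 7798.58 − 7685.58 = 113
C = 113 + 0.87(7700) = 6812
S = 7700 − 6812 = 888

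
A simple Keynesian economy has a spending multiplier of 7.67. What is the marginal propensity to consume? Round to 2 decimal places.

MPC = 0.87

k = 1/(1 − MPC), so 1 − MPC = 1/k = 1/7.67 = 0.1304
MPC = 1 − 0.1304 = 0.87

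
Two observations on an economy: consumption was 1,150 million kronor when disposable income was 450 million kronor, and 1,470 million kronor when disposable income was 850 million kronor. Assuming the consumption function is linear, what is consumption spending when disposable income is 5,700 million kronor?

MPC = (1470 − 1150)/(850 − 450) = 320/400 = 0.8
a = 1150 − 0.8(450) = 1150 − 360 = 790
C = 790 + 0.8(5700) = 790 + 4560 = 5350

C = 5350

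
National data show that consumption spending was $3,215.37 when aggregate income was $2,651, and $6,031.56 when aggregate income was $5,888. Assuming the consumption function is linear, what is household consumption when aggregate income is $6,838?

C = 6858.06

MPC = (6031.56 − 3215.37)/(5888 − 2651) = 2816.19/3237 = 0.87
a = 3215.37 − 0.87(2651) = 3215.37 − 2306.37 = 909
C = 909 + 0.87(6838) = 909 + 5949.06 = 6858.06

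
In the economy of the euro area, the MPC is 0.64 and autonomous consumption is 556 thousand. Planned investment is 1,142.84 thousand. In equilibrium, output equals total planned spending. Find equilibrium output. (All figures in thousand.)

Y = C + I = 556 + 0.64Y + 1142.84
Y − 0.64Y = 1698.84
0.36Y = 1698.84, so Y = 1698.84/0.36 = 4719

Y = 4719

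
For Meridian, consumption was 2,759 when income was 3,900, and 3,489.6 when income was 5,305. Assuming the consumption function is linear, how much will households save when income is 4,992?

MPC = (3489.6 − 2759)/(5305 − 3900) = 730.6/1405 = 0.52
a = 2759 − 0.52(3900) = 2759 − 2028 = 731
C = 731 + 0.52(4992) = 3326.84
S = 4992 − 3326.84 = 1665.16

S = 1665.16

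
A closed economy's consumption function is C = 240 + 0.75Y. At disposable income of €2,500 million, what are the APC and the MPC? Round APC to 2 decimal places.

MPC = 0.75 (the slope of the consumption function)
C = 240 + 0.75(2500) = 2115, so APC = 2115/2500 = 0.85

APC = 0.85; MPC = 0.75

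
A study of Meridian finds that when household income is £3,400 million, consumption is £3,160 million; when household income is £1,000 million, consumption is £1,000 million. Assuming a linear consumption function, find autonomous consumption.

MPC = ΔC/ΔY = (3160 − 1000)/(3400 − 1000) = 2160/2400 = 0.9
a = C − MPC·Y = 1000 − 0.9(1000) = 1000 − 900 = 100

a = 100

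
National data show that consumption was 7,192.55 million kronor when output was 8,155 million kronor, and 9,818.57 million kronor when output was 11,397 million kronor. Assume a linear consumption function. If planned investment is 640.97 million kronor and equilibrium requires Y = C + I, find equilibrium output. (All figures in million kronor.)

MPC = (9818.57 − 7192.55)/(11397 − 8155) = 2626.02/3242 = 0.81
a = 7192.55 − 0.81(8155) = 587
Equilibrium: Y = 587 + 0.81Y + 640.97
0.19Y = 1227.97, so Y = 1227.97/0.19 = 6463

Y = 6463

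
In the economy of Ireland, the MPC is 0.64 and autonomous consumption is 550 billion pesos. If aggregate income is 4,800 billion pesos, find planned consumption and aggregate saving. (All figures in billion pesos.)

C = 550 + 0.64(4800) = 550 + 3072 = 3622
S = Y − C = 4800 − 3622 = 1178

C = 3622; S = 1178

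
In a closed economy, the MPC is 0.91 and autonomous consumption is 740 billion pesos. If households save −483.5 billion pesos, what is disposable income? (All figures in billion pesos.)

Y = 2850

S = Y − C = -740 + 0.09Y
-740 + 0.09Y = -483.5, so 0.09Y = 256.5 and Y = 2850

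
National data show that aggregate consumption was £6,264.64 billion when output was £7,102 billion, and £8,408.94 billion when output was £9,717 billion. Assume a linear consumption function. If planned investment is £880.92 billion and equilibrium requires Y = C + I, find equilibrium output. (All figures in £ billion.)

MPC = (8408.94 − 6264.64)/(9717 − 7102) = 2144.3/2615 = 0.82
a = 6264.64 − 0.82(7102) = 441
Equilibrium: Y = 441 + 0.82Y + 880.92
0.18Y = 1321.92, so Y = 1321.92/0.18 = 7344

Y = 7344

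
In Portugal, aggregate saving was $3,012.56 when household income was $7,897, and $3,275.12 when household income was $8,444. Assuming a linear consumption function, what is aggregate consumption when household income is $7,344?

C = 4596.88

MPS = ΔS/ΔY = (3275.12 − 3012.56)/(8444 − 7897) = 262.56/547 = 0.48
MPC = 1 − MPS = 0.52
Autonomous saving = 3012.56 − 0.48(7897) = -778, so a = 778
C = 778 + 0.52(7344) = 778 + 3818.88 = 4596.88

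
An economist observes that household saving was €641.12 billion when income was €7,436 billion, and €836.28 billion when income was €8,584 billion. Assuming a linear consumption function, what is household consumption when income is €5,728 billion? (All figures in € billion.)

MPS = ΔS/ΔY = (836.28 − 641.12)/(8584 − 7436) = 195.16/1148 = 0.17
MPC = 1 − MPS = 0.83
Autonomous saving = 641.12 − 0.17(7436) = -623, so a = 623
C = 623 + 0.83(5728) = 623 + 4754.24 = 5377.24

C = 5377.24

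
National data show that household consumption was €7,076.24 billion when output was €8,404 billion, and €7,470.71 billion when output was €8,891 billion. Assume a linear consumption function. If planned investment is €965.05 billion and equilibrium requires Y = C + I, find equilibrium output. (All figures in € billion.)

Y = 6495

MPC = (7470.71 − 7076.24)/(8891 − 8404) = 394.47/487 = 0.81
a = 7076.24 − 0.81(8404) = 269
Equilibrium: Y = 269 + 0.81Y + 965.05
0.19Y = 1234.05, so Y = 1234.05/0.19 = 6495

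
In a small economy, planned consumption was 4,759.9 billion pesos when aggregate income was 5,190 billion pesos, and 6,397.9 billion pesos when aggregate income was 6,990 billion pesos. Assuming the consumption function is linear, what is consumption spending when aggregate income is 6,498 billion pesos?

MPC = (6397.9 − 4759.9)/(6990 − 5190) = 1638/1800 = 0.91
a = 4759.9 − 0.91(5190) = 4759.9 − 4722.9 = 37
C = 37 + 0.91(6498) = 37 + 5913.18 = 5950.18

C = 5950.18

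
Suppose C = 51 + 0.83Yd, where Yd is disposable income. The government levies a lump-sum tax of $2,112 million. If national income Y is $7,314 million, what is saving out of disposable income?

Yd = Y − T = 7314 − 2112 = 5202
C = 51 + 0.83(5202) = 51 + 4317.66 = 4368.66
S = Yd − C = 5202 − 4368.66 = 833.34

S = 833.34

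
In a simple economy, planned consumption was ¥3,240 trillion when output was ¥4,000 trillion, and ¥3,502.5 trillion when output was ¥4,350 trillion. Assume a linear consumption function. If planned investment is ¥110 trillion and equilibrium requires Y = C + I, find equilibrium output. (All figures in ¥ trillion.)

MPC = (3502.5 − 3240)/(4350 − 4000) = 262.5/350 = 0.75
a = 3240 − 0.75(4000) = 240
Equilibrium: Y = 240 + 0.75Y + 110
0.25Y = 350, so Y = 350/0.25 = 1400

Y = 1400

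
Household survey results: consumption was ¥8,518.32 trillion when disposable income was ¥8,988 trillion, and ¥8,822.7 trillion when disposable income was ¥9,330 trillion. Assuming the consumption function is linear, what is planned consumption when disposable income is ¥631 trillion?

MPC = (8822.7 − 8518.32)/(9330 − 8988) = 304.38/342 = 0.89
a = 8518.32 − 0.89(8988) = 8518.32 − 7999.32 = 519
C = 519 + 0.89(631) = 519 + 561.59 = 1080.59

C = 1080.59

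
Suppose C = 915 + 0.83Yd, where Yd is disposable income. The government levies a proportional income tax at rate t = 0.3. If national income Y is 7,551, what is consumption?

C = 5302.131

Yd = (1 − 0.3)(7551) = 0.7(7551) = 5285.7
C = 915 + 0.83(5285.7) = 915 + 4387.131 = 5302.131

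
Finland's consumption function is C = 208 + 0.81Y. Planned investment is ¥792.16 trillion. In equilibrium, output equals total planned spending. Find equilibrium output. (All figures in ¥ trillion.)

Y = C + I = 208 + 0.81Y + 792.16
Y − 0.81Y = 1000.16
0.19Y = 1000.16, so Y = 1000.16/0.19 = 5264

Y = 5264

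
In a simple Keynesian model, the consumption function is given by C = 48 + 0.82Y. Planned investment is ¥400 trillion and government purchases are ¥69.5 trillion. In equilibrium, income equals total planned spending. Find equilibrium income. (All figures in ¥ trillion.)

Y = C + I + G = 48 + 0.82Y + 400 + 69.5
Y − 0.82Y = 517.5
0.18Y = 517.5, so Y = 517.5/0.18 = 2875

Y = 2875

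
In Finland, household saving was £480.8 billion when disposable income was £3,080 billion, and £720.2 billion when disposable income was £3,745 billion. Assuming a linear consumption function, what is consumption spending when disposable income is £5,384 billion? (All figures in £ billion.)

C = 4073.76

MPS = ΔS/ΔY = (720.2 − 480.8)/(3745 − 3080) = 239.4/665 = 0.36
MPC = 1 − MPS = 0.64
Autonomous saving = 480.8 − 0.36(3080) = -628, so a = 628
C = 628 + 0.64(5384) = 628 + 3445.76 = 4073.76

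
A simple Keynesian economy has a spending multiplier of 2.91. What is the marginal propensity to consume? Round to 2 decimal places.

k = 1/(1 − MPC), so 1 − MPC = 1/k = 1/2.91 = 0.3436
MPC = 1 − 0.3436 = 0.66

MPC = 0.66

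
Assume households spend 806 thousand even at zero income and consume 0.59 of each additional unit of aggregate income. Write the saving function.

S = -806 + 0.41Y

S = Y − C = Y − (806 + 0.59Y) = -806 + (1 − 0.59)Y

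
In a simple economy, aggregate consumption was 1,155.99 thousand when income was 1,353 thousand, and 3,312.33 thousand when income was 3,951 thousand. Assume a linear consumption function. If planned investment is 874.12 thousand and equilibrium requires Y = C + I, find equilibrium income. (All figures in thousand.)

MPC = (3312.33 − 1155.99)/(3951 − 1353) = 2156.34/2598 = 0.83
a = 1155.99 − 0.83(1353) = 33
Equilibrium: Y = 33 + 0.83Y + 874.12
0.17Y = 907.12, so Y = 907.12/0.17 = 5336

Y = 5336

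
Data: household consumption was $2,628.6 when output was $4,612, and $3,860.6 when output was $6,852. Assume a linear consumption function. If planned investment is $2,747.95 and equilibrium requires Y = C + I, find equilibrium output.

Y = 6311

MPC = (3860.6 − 2628.6)/(6852 − 4612) = 1232/2240 = 0.55
a = 2628.6 − 0.55(4612) = 92
Equilibrium: Y = 92 + 0.55Y + 2747.95
0.45Y = 2839.95, so Y = 2839.95/0.45 = 6311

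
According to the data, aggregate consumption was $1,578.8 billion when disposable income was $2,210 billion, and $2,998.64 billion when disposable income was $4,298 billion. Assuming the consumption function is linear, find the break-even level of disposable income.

MPC = (2998.64 − 1578.8)/(4298 − 2210) = 1419.84/2088 = 0.68
a = 1578.8 − 0.68(2210) = 1578.8 − 1502.8 = 76
Break-even: Y = a/(1−MPC) = 76/0.32 = 237.5

Y = 237.5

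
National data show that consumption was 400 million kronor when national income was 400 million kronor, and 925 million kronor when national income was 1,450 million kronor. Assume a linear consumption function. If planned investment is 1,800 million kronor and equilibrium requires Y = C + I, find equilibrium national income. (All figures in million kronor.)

MPC = (925 − 400)/(1450 − 400) = 525/1050 = 0.5
a = 400 − 0.5(400) = 200
Equilibrium: Y = 200 + 0.5Y + 1800
0.5Y = 2000, so Y = 2000/0.5 = 4000

Y = 4000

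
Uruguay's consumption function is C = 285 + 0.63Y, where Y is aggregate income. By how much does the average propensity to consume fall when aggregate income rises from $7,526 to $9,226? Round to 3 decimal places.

ΔAPC = 0.007

At Y = 7526: C = 285 + 0.63(7526) = 5026.38, APC = 5026.38/7526 = 0.6679
At Y = 9226: C = 6097.38, APC = 6097.38/9226 = 0.6609
Fall in APC = 0.6679 − 0.6609 = 0.007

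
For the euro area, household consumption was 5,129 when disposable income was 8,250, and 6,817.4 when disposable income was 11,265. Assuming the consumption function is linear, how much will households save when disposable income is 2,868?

S = 752.92

MPC = (6817.4 − 5129)/(11265 − 8250) = 1688.4/3015 = 0.56
a = 5129 − 0.56(8250) = 5129 − 4620 = 509
C = 509 + 0.56(2868) = 2115.08
S = 2868 − 2115.08 = 752.92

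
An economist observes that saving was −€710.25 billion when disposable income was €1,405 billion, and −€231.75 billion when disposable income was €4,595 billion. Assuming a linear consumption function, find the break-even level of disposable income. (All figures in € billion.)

Y = 6140

MPS = ΔS/ΔY = (-231.75 − (-710.25))/(4595 − 1405) = 478.5/3190 = 0.15
MPC = 1 − MPS = 0.85
From S(1405) = -710.25: −a + 0.15(1405) = -710.25, so a = 210.75 − (-710.25) = 921
Break-even (S = 0): Y = a/MPS = 921/0.15 = 6140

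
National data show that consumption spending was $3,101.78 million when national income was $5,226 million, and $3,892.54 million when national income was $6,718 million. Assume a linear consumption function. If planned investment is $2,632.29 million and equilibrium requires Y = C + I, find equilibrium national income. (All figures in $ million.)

MPC = (3892.54 − 3101.78)/(6718 − 5226) = 790.76/1492 = 0.53
a = 3101.78 − 0.53(5226) = 332
Equilibrium: Y = 332 + 0.53Y + 2632.29
0.47Y = 2964.29, so Y = 2964.29/0.47 = 6307

Y = 6307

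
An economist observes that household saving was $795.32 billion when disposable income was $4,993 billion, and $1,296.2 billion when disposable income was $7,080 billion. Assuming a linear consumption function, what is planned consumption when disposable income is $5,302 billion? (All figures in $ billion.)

C = 4432.52

MPS = ΔS/ΔY = (1296.2 − 795.32)/(7080 − 4993) = 500.88/2087 = 0.24
MPC = 1 − MPS = 0.76
Autonomous saving = 795.32 − 0.24(4993) = -403, so a = 403
C = 403 + 0.76(5302) = 403 + 4029.52 = 4432.52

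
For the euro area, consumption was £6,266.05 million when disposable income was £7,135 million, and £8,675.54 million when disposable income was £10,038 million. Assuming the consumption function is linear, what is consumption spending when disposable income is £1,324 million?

C = 1442.92

MPC = (8675.54 − 6266.05)/(10038 − 7135) = 2409.49/2903 = 0.83
a = 6266.05 − 0.83(7135) = 6266.05 − 5922.05 = 344
C = 344 + 0.83(1324) = 344 + 1098.92 = 1442.92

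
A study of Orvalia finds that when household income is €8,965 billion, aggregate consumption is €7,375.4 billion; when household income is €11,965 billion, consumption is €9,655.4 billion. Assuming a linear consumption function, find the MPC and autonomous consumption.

MPC = 0.76; a = 562

MPC = ΔC/ΔY = (9655.4 − 7375.4)/(11965 − 8965) = 2280/3000 = 0.76
a = C − MPC·Y = 7375.4 − 0.76(8965) = 7375.4 − 6813.4 = 562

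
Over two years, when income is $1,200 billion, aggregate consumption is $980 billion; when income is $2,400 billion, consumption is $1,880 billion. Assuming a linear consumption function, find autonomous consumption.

MPC = ΔC/ΔY = (1880 − 980)/(2400 − 1200) = 900/1200 = 0.75
a = C − MPC·Y = 980 − 0.75(1200) = 980 − 900 = 80

a = 80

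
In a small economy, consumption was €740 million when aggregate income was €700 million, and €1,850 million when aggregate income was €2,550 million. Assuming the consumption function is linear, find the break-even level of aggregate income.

MPC = (1850 − 740)/(2550 − 700) = 1110/1850 = 0.6
a = 740 − 0.6(700) = 740 − 420 = 320
Break-even: Y = a/(1−MPC) = 320/0.4 = 800

Y = 800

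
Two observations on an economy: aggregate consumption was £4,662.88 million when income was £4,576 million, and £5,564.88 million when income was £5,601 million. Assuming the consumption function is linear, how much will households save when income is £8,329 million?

MPC = (5564.88 − 4662.88)/(5601 − 4576) = 902/1025 = 0.88
a = 4662.88 − 0.88(4576) = 4662.88 − 4026.88 = 636
C = 636 + 0.88(8329) = 7965.52
S = 8329 − 7965.52 = 363.48

S = 363.48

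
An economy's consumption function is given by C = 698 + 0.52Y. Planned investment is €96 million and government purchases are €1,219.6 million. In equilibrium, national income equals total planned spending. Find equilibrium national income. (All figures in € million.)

Y = 4195

Y = C + I + G = 698 + 0.52Y + 96 + 1219.6
Y − 0.52Y = 2013.6
0.48Y = 2013.6, so Y = 2013.6/0.48 = 4195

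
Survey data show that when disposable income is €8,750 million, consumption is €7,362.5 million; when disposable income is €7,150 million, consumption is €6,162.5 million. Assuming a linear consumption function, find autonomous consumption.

MPC = ΔC/ΔY = (7362.5 − 6162.5)/(8750 − 7150) = 1200/1600 = 0.75
a = C − MPC·Y = 6162.5 − 0.75(7150) = 6162.5 − 5362.5 = 800

a = 800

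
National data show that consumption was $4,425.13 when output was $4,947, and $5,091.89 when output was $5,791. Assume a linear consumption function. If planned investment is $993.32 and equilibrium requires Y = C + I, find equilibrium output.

Y = 7192

MPC = (5091.89 − 4425.13)/(5791 − 4947) = 666.76/844 = 0.79
a = 4425.13 − 0.79(4947) = 517
Equilibrium: Y = 517 + 0.79Y + 993.32
0.21Y = 1510.32, so Y = 1510.32/0.21 = 7192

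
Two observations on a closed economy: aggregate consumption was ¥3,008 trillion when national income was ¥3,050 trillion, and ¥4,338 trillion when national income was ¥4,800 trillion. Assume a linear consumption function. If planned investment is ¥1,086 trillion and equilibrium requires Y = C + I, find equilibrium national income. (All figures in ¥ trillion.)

Y = 7400

MPC = (4338 − 3008)/(4800 − 3050) = 1330/1750 = 0.76
a = 3008 − 0.76(3050) = 690
Equilibrium: Y = 690 + 0.76Y + 1086
0.24Y = 1776, so Y = 1776/0.24 = 7400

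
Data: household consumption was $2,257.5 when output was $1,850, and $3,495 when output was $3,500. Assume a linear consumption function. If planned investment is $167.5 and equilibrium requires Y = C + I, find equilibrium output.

Y = 4150

MPC = (3495 − 2257.5)/(3500 − 1850) = 1237.5/1650 = 0.75
a = 2257.5 − 0.75(1850) = 870
Equilibrium: Y = 870 + 0.75Y + 167.5
0.25Y = 1037.5, so Y = 1037.5/0.25 = 4150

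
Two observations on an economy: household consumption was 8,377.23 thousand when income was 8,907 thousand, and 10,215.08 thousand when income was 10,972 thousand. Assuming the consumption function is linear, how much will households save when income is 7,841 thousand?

MPC = (10215.08 − 8377.23)/(10972 − 8907) = 1837.85/2065 = 0.89
a = 8377.23 − 0.89(8907) = 8377.23 − 7927.23 = 450
C = 450 + 0.89(7841) = 7428.49
S = 7841 − 7428.49 = 412.51

S = 412.51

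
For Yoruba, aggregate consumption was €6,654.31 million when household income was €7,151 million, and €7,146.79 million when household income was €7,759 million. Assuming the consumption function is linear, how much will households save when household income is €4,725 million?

S = 35.75

MPC = (7146.79 − 6654.31)/(7759 − 7151) = 492.48/608 = 0.81
a = 6654.31 − 0.81(7151) = 6654.31 − 5792.31 = 862
C = 862 + 0.81(4725) = 4689.25
S = 4725 − 4689.25 = 35.75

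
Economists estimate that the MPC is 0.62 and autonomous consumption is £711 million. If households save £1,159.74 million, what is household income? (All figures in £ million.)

S = Y − C = -711 + 0.38Y
-711 + 0.38Y = 1159.74, so 0.38Y = 1870.74 and Y = 4923

Y = 4923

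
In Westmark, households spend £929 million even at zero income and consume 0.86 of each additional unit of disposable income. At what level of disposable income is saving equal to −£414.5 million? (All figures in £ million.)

Y = 3675

S = Y − C = -929 + 0.14Y
-929 + 0.14Y = -414.5, so 0.14Y = 514.5 and Y = 3675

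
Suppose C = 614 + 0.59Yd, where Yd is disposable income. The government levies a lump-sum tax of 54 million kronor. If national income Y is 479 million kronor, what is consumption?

Yd = Y − T = 479 − 54 = 425
C = 614 + 0.59(425) = 614 + 250.75 = 864.75

C = 864.75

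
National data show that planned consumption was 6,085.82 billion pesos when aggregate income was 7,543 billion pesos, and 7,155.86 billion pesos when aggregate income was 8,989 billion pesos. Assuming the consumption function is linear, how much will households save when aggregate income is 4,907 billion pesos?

MPC = (7155.86 − 6085.82)/(8989 − 7543) = 1070.04/1446 = 0.74
a = 6085.82 − 0.74(7543) = 6085.82 − 5581.82 = 504
C = 504 + 0.74(4907) = 4135.18
S = 4907 − 4135.18 = 771.82

S = 771.82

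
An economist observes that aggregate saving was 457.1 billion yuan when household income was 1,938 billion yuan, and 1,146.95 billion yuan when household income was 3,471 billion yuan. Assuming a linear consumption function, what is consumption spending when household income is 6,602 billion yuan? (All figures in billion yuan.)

C = 4046.1

MPS = ΔS/ΔY = (1146.95 − 457.1)/(3471 − 1938) = 689.85/1533 = 0.45
MPC = 1 − MPS = 0.55
Autonomous saving = 457.1 − 0.45(1938) = -415, so a = 415
C = 415 + 0.55(6602) = 415 + 3631.1 = 4046.1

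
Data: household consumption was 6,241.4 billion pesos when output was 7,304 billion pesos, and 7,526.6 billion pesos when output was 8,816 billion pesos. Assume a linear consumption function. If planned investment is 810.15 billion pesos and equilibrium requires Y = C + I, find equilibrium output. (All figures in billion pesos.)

Y = 5621

MPC = (7526.6 − 6241.4)/(8816 − 7304) = 1285.2/1512 = 0.85
a = 6241.4 − 0.85(7304) = 33
Equilibrium: Y = 33 + 0.85Y + 810.15
0.15Y = 843.15, so Y = 843.15/0.15 = 5621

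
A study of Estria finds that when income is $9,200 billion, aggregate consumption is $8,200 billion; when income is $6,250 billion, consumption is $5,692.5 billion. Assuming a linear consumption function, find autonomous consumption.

a = 380

MPC = ΔC/ΔY = (8200 − 5692.5)/(9200 − 6250) = 2507.5/2950 = 0.85
a = C − MPC·Y = 5692.5 − 0.85(6250) = 5692.5 − 5312.5 = 380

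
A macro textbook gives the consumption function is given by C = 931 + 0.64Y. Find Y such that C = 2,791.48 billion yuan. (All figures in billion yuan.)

931 + 0.64Y = 2791.48
0.64Y = 1860.48, so Y = 1860.48/0.64 = 2907

Y = 2907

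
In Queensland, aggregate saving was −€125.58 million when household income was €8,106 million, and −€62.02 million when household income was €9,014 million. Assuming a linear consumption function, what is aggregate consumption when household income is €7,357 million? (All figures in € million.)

C = 7535.01

MPS = ΔS/ΔY = (-62.02 − (-125.58))/(9014 − 8106) = 63.56/908 = 0.07
MPC = 1 − MPS = 0.93
Autonomous saving = -125.58 − 0.07(8106) = -693, so a = 693
C = 693 + 0.93(7357) = 693 + 6842.01 = 7535.01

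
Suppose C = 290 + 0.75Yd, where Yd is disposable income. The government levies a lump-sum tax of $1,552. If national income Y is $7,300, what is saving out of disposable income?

Yd = Y − T = 7300 − 1552 = 5748
C = 290 + 0.75(5748) = 290 + 4311 = 4601
S = Yd − C = 5748 − 4601 = 1147

S = 1147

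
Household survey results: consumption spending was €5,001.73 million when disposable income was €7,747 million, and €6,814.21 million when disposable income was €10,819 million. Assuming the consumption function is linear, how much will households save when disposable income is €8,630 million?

S = 3107.3

MPC = (6814.21 − 5001.73)/(10819 − 7747) = 1812.48/3072 = 0.59
a = 5001.73 − 0.59(7747) = 5001.73 − 4570.73 = 431
C = 431 + 0.59(8630) = 5522.7
S = 8630 − 5522.7 = 3107.3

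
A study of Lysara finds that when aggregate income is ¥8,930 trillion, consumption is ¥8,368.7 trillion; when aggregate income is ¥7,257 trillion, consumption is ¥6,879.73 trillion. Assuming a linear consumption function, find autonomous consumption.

MPC = ΔC/ΔY = (8368.7 − 6879.73)/(8930 − 7257) = 1488.97/1673 = 0.89
a = C − MPC·Y = 6879.73 − 0.89(7257) = 6879.73 − 6458.73 = 421

a = 421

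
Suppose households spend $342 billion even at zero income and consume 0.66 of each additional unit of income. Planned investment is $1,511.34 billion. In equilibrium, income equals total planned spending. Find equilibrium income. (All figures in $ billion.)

Y = 5451

Y = C + I = 342 + 0.66Y + 1511.34
Y − 0.66Y = 1853.34
0.34Y = 1853.34, so Y = 1853.34/0.34 = 5451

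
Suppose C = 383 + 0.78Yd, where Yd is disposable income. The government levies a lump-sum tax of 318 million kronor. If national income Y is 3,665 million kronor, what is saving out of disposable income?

S = 353.34

Yd = Y − T = 3665 − 318 = 3347
C = 383 + 0.78(3347) = 383 + 2610.66 = 2993.66
S = Yd − C = 3347 − 2993.66 = 353.34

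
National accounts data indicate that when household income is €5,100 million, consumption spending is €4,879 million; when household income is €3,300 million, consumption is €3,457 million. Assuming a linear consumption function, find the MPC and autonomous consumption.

MPC = ΔC/ΔY = (4879 − 3457)/(5100 − 3300) = 1422/1800 = 0.79
a = C − MPC·Y = 3457 − 0.79(3300) = 3457 − 2607 = 850

MPC = 0.79; a = 850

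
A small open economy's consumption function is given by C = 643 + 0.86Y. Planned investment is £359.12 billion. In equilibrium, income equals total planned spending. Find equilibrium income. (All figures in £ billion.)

Y = C + I = 643 + 0.86Y + 359.12
Y − 0.86Y = 1002.12
0.14Y = 1002.12, so Y = 1002.12/0.14 = 7158

Y = 7158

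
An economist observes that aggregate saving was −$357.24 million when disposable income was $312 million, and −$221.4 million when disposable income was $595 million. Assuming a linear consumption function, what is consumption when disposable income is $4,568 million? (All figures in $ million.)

C = 2882.36

MPS = ΔS/ΔY = (-221.4 − (-357.24))/(595 − 312) = 135.84/283 = 0.48
MPC = 1 − MPS = 0.52
Autonomous saving = -357.24 − 0.48(312) = -507, so a = 507
C = 507 + 0.52(4568) = 507 + 2375.36 = 2882.36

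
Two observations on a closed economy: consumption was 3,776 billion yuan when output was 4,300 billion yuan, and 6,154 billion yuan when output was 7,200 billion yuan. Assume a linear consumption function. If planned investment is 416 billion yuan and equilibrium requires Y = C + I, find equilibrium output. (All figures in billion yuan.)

MPC = (6154 − 3776)/(7200 − 4300) = 2378/2900 = 0.82
a = 3776 − 0.82(4300) = 250
Equilibrium: Y = 250 + 0.82Y + 416
0.18Y = 666, so Y = 666/0.18 = 3700

Y = 3700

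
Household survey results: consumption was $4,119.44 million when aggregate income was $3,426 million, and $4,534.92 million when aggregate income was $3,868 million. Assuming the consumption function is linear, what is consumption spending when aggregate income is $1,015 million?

C = 1853.1

MPC = (4534.92 − 4119.44)/(3868 − 3426) = 415.48/442 = 0.94
a = 4119.44 − 0.94(3426) = 4119.44 − 3220.44 = 899
C = 899 + 0.94(1015) = 899 + 954.1 = 1853.1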